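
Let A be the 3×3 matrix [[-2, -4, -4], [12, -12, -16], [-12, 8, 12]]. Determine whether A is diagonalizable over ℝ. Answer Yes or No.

Yes

Characteristic polynomial: p(r) = r^3 + 2r^2 - 16r - 32 = (r - 4)(r + 2)(r + 4).
All 3 eigenvalues are distinct, so A is diagonalizable.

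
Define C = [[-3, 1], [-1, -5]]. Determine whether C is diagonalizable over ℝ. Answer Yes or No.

Characteristic polynomial: p(λ) = λ^2 + 8λ + 16 = (λ + 4)^2.
λ = -4 has algebraic multiplicity 2; rank(C + 4I) = 1, so geometric multiplicity = 1.
Geometric multiplicity < algebraic multiplicity, so C is not diagonalizable.

No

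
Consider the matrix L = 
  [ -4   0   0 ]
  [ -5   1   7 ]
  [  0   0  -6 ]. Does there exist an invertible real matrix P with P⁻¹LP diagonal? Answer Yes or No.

Characteristic polynomial: p(t) = t^3 + 9t^2 + 14t - 24 = (t - 1)(t + 4)(t + 6).
All 3 eigenvalues are distinct, so L is diagonalizable.

Yes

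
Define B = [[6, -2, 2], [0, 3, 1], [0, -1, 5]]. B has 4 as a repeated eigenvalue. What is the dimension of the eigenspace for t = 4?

1

B − 4I = [[2, -2, 2], [0, -1, 1], [0, -1, 1]].
This matrix has rank 2, so its null space has dimension 3 − 2 = 1.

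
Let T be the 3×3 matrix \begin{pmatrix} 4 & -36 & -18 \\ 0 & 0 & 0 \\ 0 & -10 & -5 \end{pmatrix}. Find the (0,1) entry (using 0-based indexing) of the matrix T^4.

Characteristic polynomial: s^3 + s^2 - 20s = s(s - 4)(s + 5), so the eigenvalues are -5, 0, 4.
s=4: eigenvector (1, 0, 0).
s=0: eigenvector (0, 1, -2).
s=-5: eigenvector (2, 0, 1).
P = [[1, 0, 2], [0, 1, 0], [0, -2, 1]], D = diag(4, 0, -5), P⁻¹ = [[1, -4, -2], [0, 1, 0], [0, 2, 1]].
T⁴ = P·diag(256, 0, 625)·P⁻¹ = [[256, 1476, 738], [0, 0, 0], [0, 1250, 625]].
The requested entry is 1476.

1476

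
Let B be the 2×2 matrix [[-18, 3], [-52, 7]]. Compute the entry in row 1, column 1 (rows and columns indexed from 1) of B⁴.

9348

Characteristic polynomial: μ^2 + 11μ + 30 = (μ + 5)(μ + 6), so the eigenvalues are -6, -5.
μ=-6: eigenvector (1, 4).
μ=-5: eigenvector (3, 13).
P = [[1, 3], [4, 13]], D = diag(-6, -5), P⁻¹ = [[13, -3], [-4, 1]].
B⁴ = P·diag(1296, 625)·P⁻¹ = [[9348, -2013], [34892, -7427]].
The requested entry is 9348.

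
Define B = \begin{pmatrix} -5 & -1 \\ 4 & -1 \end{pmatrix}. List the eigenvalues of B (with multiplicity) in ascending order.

-3, -3

Characteristic polynomial: p(λ) = λ^2 + 6λ + 9 = (λ + 3)^2.
Roots (with multiplicity): -3, -3.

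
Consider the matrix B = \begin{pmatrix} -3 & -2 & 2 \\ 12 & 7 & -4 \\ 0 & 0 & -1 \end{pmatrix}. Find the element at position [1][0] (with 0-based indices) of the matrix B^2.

48

Characteristic polynomial: r^3 - 3r^2 - r + 3 = (r - 3)(r - 1)(r + 1), so the eigenvalues are -1, 1, 3.
r=-1: eigenvector (-1, 2, 1).
r=3: eigenvector (-1, 3, 0).
r=1: eigenvector (1, -2, 0).
P = [[-1, -1, 1], [2, 3, -2], [1, 0, 0]], D = diag(-1, 3, 1), P⁻¹ = [[0, 0, 1], [2, 1, 0], [3, 1, 1]].
B² = P·diag(1, 9, 1)·P⁻¹ = [[-15, -8, 0], [48, 25, 0], [0, 0, 1]].
The requested entry is 48.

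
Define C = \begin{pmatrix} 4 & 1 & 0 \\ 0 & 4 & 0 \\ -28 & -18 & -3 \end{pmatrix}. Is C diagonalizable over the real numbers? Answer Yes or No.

No

Characteristic polynomial: p(s) = s^3 - 5s^2 - 8s + 48 = (s - 4)^2(s + 3).
s = 4 has algebraic multiplicity 2; rank(C − 4I) = 2, so geometric multiplicity = 1.
Geometric multiplicity < algebraic multiplicity, so C is not diagonalizable.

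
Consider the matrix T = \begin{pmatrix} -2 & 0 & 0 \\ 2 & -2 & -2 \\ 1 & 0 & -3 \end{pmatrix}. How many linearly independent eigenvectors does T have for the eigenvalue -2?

T + 2I = [[0, 0, 0], [2, 0, -2], [1, 0, -1]].
This matrix has rank 1, so its null space has dimension 3 − 1 = 2.

2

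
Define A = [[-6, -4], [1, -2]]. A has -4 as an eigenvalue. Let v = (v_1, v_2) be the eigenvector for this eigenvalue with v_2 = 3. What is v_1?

A + 4I = [[-2, -4], [1, 2]].
Solving (A + 4I)v = 0 gives the eigenspace spanned by (-6, 3).
With v_2 = 3, v = (-6, 3), so v_1 = -6.

-6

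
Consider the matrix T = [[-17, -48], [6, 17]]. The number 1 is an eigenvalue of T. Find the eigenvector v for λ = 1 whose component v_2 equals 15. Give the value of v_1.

-40

T − 1I = [[-18, -48], [6, 16]].
Solving (T − 1I)v = 0 gives the eigenspace spanned by (-40, 15).
With v_2 = 15, v = (-40, 15), so v_1 = -40.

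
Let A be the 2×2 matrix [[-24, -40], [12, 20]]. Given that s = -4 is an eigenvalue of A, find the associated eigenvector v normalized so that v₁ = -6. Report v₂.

3

A + 4I = [[-20, -40], [12, 24]].
Solving (A + 4I)v = 0 gives the eigenspace spanned by (-6, 3).
With v₁ = -6, v = (-6, 3), so v₂ = 3.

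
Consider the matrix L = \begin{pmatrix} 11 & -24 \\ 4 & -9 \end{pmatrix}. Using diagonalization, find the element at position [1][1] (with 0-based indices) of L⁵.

-489

Characteristic polynomial: r^2 - 2r - 3 = (r - 3)(r + 1), so the eigenvalues are -1, 3.
r=3: eigenvector (3, 1).
r=-1: eigenvector (2, 1).
P = [[3, 2], [1, 1]], D = diag(3, -1), P⁻¹ = [[1, -2], [-1, 3]].
L⁵ = P·diag(243, -1)·P⁻¹ = [[731, -1464], [244, -489]].
The requested entry is -489.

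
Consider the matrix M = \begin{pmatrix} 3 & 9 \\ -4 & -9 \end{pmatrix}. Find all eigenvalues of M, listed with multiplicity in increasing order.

-3, -3

Characteristic polynomial: p(s) = s^2 + 6s + 9 = (s + 3)^2.
Roots (with multiplicity): -3, -3.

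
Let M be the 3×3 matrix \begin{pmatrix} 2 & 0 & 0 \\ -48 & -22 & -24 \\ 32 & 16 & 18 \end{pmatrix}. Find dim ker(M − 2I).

2

M − 2I = [[0, 0, 0], [-48, -24, -24], [32, 16, 16]].
This matrix has rank 1, so its null space has dimension 3 − 1 = 2.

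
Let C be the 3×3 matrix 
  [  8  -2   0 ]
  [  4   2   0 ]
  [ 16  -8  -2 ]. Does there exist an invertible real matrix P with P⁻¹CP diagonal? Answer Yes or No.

Characteristic polynomial: p(μ) = μ^3 - 8μ^2 + 4μ + 48 = (μ - 6)(μ - 4)(μ + 2).
All 3 eigenvalues are distinct, so C is diagonalizable.

Yes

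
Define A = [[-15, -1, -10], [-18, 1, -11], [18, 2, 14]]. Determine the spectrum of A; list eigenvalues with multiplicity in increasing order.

-6, 3, 3

Characteristic polynomial: p(r) = r^3 - 27r + 54 = (r - 3)^2(r + 6).
Roots (with multiplicity): -6, 3, 3.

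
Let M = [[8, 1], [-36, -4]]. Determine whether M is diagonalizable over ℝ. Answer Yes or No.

Characteristic polynomial: p(λ) = λ^2 - 4λ + 4 = (λ - 2)^2.
λ = 2 has algebraic multiplicity 2; rank(M − 2I) = 1, so geometric multiplicity = 1.
Geometric multiplicity < algebraic multiplicity, so M is not diagonalizable.

No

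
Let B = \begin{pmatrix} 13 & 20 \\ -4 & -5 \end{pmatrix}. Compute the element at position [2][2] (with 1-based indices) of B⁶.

-58855

Characteristic polynomial: r^2 - 8r + 15 = (r - 5)(r - 3), so the eigenvalues are 3, 5.
r=5: eigenvector (5, -2).
r=3: eigenvector (-2, 1).
P = [[5, -2], [-2, 1]], D = diag(5, 3), P⁻¹ = [[1, 2], [2, 5]].
B⁶ = P·diag(15625, 729)·P⁻¹ = [[75209, 148960], [-29792, -58855]].
The requested entry is -58855.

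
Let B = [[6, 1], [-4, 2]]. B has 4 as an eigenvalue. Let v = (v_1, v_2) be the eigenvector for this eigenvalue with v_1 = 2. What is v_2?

B − 4I = [[2, 1], [-4, -2]].
Solving (B − 4I)v = 0 gives the eigenspace spanned by (2, -4).
With v_1 = 2, v = (2, -4), so v_2 = -4.

-4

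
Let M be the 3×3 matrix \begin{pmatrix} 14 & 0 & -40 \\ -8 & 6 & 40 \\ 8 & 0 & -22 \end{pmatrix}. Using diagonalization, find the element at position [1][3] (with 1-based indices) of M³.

Characteristic polynomial: s^3 + 2s^2 - 36s - 72 = (s - 6)(s + 2)(s + 6), so the eigenvalues are -6, -2, 6.
s=-2: eigenvector (5, -5, 2).
s=6: eigenvector (0, 1, 0).
s=-6: eigenvector (2, -2, 1).
P = [[5, 0, 2], [-5, 1, -2], [2, 0, 1]], D = diag(-2, 6, -6), P⁻¹ = [[1, 0, -2], [1, 1, 0], [-2, 0, 5]].
M³ = P·diag(-8, 216, -216)·P⁻¹ = [[824, 0, -2080], [-608, 216, 2080], [416, 0, -1048]].
The requested entry is -2080.

-2080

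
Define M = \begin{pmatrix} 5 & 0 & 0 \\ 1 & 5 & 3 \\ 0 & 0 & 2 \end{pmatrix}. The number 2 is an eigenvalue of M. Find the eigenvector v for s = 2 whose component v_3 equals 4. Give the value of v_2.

-4

M − 2I = [[3, 0, 0], [1, 3, 3], [0, 0, 0]].
Solving (M − 2I)v = 0 gives the eigenspace spanned by (0, -4, 4).
With v_3 = 4, v = (0, -4, 4), so v_2 = -4.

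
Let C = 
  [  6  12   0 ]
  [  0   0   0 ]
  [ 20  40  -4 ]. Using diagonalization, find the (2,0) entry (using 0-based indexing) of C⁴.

Characteristic polynomial: r^3 - 2r^2 - 24r = r(r - 6)(r + 4), so the eigenvalues are -4, 0, 6.
r=6: eigenvector (1, 0, 2).
r=0: eigenvector (-2, 1, 0).
r=-4: eigenvector (0, 0, 1).
P = [[1, -2, 0], [0, 1, 0], [2, 0, 1]], D = diag(6, 0, -4), P⁻¹ = [[1, 2, 0], [0, 1, 0], [-2, -4, 1]].
C⁴ = P·diag(1296, 0, 256)·P⁻¹ = [[1296, 2592, 0], [0, 0, 0], [2080, 4160, 256]].
The requested entry is 2080.

2080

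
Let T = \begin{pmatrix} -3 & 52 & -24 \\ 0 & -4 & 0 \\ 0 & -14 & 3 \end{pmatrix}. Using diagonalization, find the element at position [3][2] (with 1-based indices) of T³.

Characteristic polynomial: μ^3 + 4μ^2 - 9μ - 36 = (μ - 3)(μ + 3)(μ + 4), so the eigenvalues are -4, -3, 3.
μ=-3: eigenvector (1, 0, 0).
μ=-4: eigenvector (-4, 1, 2).
μ=3: eigenvector (-4, 0, 1).
P = [[1, -4, -4], [0, 1, 0], [0, 2, 1]], D = diag(-3, -4, 3), P⁻¹ = [[1, -4, 4], [0, 1, 0], [0, -2, 1]].
T³ = P·diag(-27, -64, 27)·P⁻¹ = [[-27, 580, -216], [0, -64, 0], [0, -182, 27]].
The requested entry is -182.

-182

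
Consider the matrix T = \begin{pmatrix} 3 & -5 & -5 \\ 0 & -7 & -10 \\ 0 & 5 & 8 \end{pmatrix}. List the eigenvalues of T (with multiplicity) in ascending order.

-2, 3, 3

Characteristic polynomial: p(s) = s^3 - 4s^2 - 3s + 18 = (s - 3)^2(s + 2).
Roots (with multiplicity): -2, 3, 3.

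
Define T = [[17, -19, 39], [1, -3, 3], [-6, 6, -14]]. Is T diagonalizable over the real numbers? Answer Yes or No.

No

Characteristic polynomial: p(λ) = λ^3 - 12λ - 16 = (λ - 4)(λ + 2)^2.
λ = -2 has algebraic multiplicity 2; rank(T + 2I) = 2, so geometric multiplicity = 1.
Geometric multiplicity < algebraic multiplicity, so T is not diagonalizable.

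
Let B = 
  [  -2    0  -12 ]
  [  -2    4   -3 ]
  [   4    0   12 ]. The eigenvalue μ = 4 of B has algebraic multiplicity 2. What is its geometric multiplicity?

B − 4I = [[-6, 0, -12], [-2, 0, -3], [4, 0, 8]].
This matrix has rank 2, so its null space has dimension 3 − 2 = 1.

1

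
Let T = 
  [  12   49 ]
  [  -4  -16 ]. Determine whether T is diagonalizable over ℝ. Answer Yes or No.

Characteristic polynomial: p(λ) = λ^2 + 4λ + 4 = (λ + 2)^2.
λ = -2 has algebraic multiplicity 2; rank(T + 2I) = 1, so geometric multiplicity = 1.
Geometric multiplicity < algebraic multiplicity, so T is not diagonalizable.

No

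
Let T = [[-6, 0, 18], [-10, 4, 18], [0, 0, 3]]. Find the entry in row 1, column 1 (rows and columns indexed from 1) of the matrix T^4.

Characteristic polynomial: s^3 - s^2 - 30s + 72 = (s - 4)(s - 3)(s + 6), so the eigenvalues are -6, 3, 4.
s=3: eigenvector (2, 2, 1).
s=4: eigenvector (0, 1, 0).
s=-6: eigenvector (1, 1, 0).
P = [[2, 0, 1], [2, 1, 1], [1, 0, 0]], D = diag(3, 4, -6), P⁻¹ = [[0, 0, 1], [-1, 1, 0], [1, 0, -2]].
T⁴ = P·diag(81, 256, 1296)·P⁻¹ = [[1296, 0, -2430], [1040, 256, -2430], [0, 0, 81]].
The requested entry is 1296.

1296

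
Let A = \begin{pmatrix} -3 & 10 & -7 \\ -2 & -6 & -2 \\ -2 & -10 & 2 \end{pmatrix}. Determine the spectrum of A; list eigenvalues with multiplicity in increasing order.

-6, -5, 4

Characteristic polynomial: p(s) = s^3 + 7s^2 - 14s - 120 = (s - 4)(s + 5)(s + 6).
Roots (with multiplicity): -6, -5, 4.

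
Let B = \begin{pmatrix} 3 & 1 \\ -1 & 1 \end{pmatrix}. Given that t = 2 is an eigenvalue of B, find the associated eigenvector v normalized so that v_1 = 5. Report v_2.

B − 2I = [[1, 1], [-1, -1]].
Solving (B − 2I)v = 0 gives the eigenspace spanned by (5, -5).
With v_1 = 5, v = (5, -5), so v_2 = -5.

-5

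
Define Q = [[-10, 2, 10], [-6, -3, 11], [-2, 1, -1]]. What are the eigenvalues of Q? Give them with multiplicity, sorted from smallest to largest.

Characteristic polynomial: p(t) = t^3 + 14t^2 + 64t + 96 = (t + 4)^2(t + 6).
Roots (with multiplicity): -6, -4, -4.

-6, -4, -4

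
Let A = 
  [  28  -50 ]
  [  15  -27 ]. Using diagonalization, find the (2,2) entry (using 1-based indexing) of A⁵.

Characteristic polynomial: s^2 - s - 6 = (s - 3)(s + 2), so the eigenvalues are -2, 3.
s=-2: eigenvector (-5, -3).
s=3: eigenvector (2, 1).
P = [[-5, 2], [-3, 1]], D = diag(-2, 3), P⁻¹ = [[1, -2], [3, -5]].
A⁵ = P·diag(-32, 243)·P⁻¹ = [[1618, -2750], [825, -1407]].
The requested entry is -1407.

-1407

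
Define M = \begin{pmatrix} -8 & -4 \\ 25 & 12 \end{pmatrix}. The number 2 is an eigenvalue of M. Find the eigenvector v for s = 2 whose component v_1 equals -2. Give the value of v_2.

M − 2I = [[-10, -4], [25, 10]].
Solving (M − 2I)v = 0 gives the eigenspace spanned by (-2, 5).
With v_1 = -2, v = (-2, 5), so v_2 = 5.

5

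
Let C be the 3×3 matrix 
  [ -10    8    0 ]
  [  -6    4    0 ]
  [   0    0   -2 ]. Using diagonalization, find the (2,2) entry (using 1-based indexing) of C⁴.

Characteristic polynomial: t^3 + 8t^2 + 20t + 16 = (t + 2)^2(t + 4), so the eigenvalues are -4, -2, -2.
t=-2: eigenvector (-1, -1, 0).
t=-4: eigenvector (4, 3, 0).
t=-2: eigenvector (-1, -1, 1).
P = [[-1, 4, -1], [-1, 3, -1], [0, 0, 1]], D = diag(-2, -4, -2), P⁻¹ = [[3, -4, -1], [1, -1, 0], [0, 0, 1]].
C⁴ = P·diag(16, 256, 16)·P⁻¹ = [[976, -960, 0], [720, -704, 0], [0, 0, 16]].
The requested entry is -704.

-704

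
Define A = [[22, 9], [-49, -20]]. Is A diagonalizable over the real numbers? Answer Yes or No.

No

Characteristic polynomial: p(t) = t^2 - 2t + 1 = (t - 1)^2.
t = 1 has algebraic multiplicity 2; rank(A − 1I) = 1, so geometric multiplicity = 1.
Geometric multiplicity < algebraic multiplicity, so A is not diagonalizable.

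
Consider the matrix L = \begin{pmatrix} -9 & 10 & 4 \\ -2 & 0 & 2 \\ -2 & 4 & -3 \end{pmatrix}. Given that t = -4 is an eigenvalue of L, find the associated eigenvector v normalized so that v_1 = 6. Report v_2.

L + 4I = [[-5, 10, 4], [-2, 4, 2], [-2, 4, 1]].
Solving (L + 4I)v = 0 gives the eigenspace spanned by (6, 3, 0).
With v_1 = 6, v = (6, 3, 0), so v_2 = 3.

3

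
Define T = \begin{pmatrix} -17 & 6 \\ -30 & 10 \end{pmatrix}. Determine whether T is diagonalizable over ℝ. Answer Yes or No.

Characteristic polynomial: p(r) = r^2 + 7r + 10 = (r + 2)(r + 5).
All 2 eigenvalues are distinct, so T is diagonalizable.

Yes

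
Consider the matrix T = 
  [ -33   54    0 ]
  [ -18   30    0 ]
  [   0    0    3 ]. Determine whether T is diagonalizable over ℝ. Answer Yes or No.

Characteristic polynomial: p(λ) = λ^3 - 27λ + 54 = (λ - 3)^2(λ + 6).
λ = 3 has algebraic multiplicity 2; rank(T − 3I) = 1, so geometric multiplicity = 2.
Every eigenvalue has geometric = algebraic multiplicity, so T is diagonalizable.

Yes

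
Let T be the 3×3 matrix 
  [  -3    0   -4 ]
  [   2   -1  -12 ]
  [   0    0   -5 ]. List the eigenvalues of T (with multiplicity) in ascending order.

Characteristic polynomial: p(μ) = μ^3 + 9μ^2 + 23μ + 15 = (μ + 1)(μ + 3)(μ + 5).
Roots (with multiplicity): -5, -3, -1.

-5, -3, -1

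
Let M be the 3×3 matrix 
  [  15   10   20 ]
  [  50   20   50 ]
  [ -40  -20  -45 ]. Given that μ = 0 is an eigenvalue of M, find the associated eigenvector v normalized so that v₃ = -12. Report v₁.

6

M = [[15, 10, 20], [50, 20, 50], [-40, -20, -45]].
Solving (M)v = 0 gives the eigenspace spanned by (6, 15, -12).
With v₃ = -12, v = (6, 15, -12), so v₁ = 6.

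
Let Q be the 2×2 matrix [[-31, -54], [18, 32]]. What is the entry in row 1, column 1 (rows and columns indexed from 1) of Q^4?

-851

Characteristic polynomial: s^2 - s - 20 = (s - 5)(s + 4), so the eigenvalues are -4, 5.
s=-4: eigenvector (-2, 1).
s=5: eigenvector (-3, 2).
P = [[-2, -3], [1, 2]], D = diag(-4, 5), P⁻¹ = [[-2, -3], [1, 2]].
Q⁴ = P·diag(256, 625)·P⁻¹ = [[-851, -2214], [738, 1732]].
The requested entry is -851.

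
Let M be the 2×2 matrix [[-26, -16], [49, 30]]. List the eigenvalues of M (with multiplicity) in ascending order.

2, 2

Characteristic polynomial: p(λ) = λ^2 - 4λ + 4 = (λ - 2)^2.
Roots (with multiplicity): 2, 2.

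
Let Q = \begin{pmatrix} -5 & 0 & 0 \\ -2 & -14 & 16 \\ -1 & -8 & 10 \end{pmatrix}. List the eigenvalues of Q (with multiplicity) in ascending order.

Characteristic polynomial: p(λ) = λ^3 + 9λ^2 + 8λ - 60 = (λ - 2)(λ + 5)(λ + 6).
Roots (with multiplicity): -6, -5, 2.

-6, -5, 2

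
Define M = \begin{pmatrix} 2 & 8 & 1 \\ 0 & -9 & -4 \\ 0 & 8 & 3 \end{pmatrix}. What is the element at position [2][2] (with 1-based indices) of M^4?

Characteristic polynomial: s^3 + 4s^2 - 7s - 10 = (s - 2)(s + 1)(s + 5), so the eigenvalues are -5, -1, 2.
s=-5: eigenvector (-1, 1, -1).
s=2: eigenvector (1, 0, 0).
s=-1: eigenvector (2, -1, 2).
P = [[-1, 1, 2], [1, 0, -1], [-1, 0, 2]], D = diag(-5, 2, -1), P⁻¹ = [[0, 2, 1], [1, 0, -1], [0, 1, 1]].
M⁴ = P·diag(625, 16, 1)·P⁻¹ = [[16, -1248, -639], [0, 1249, 624], [0, -1248, -623]].
The requested entry is 1249.

1249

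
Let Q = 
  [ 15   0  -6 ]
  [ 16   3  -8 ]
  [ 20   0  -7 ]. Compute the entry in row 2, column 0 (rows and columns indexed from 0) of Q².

Characteristic polynomial: λ^3 - 11λ^2 + 39λ - 45 = (λ - 5)(λ - 3)^2, so the eigenvalues are 3, 3, 5.
λ=3: eigenvector (0, 1, 0).
λ=5: eigenvector (3, 4, 5).
λ=3: eigenvector (1, 2, 2).
P = [[0, 3, 1], [1, 4, 2], [0, 5, 2]], D = diag(3, 5, 3), P⁻¹ = [[2, 1, -2], [2, 0, -1], [-5, 0, 3]].
Q² = P·diag(9, 25, 9)·P⁻¹ = [[105, 0, -48], [128, 9, -64], [160, 0, -71]].
The requested entry is 160.

160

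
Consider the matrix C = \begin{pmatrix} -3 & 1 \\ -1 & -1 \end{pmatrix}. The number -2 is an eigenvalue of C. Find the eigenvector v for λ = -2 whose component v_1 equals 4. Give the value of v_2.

C + 2I = [[-1, 1], [-1, 1]].
Solving (C + 2I)v = 0 gives the eigenspace spanned by (4, 4).
With v_1 = 4, v = (4, 4), so v_2 = 4.

4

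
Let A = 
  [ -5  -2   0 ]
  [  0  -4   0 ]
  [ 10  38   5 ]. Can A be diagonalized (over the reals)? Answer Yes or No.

Yes

Characteristic polynomial: p(λ) = λ^3 + 4λ^2 - 25λ - 100 = (λ - 5)(λ + 4)(λ + 5).
All 3 eigenvalues are distinct, so A is diagonalizable.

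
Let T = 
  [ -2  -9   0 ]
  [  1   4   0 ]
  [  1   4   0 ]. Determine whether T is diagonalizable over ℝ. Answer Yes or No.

Characteristic polynomial: p(μ) = μ^3 - 2μ^2 + μ = μ(μ - 1)^2.
μ = 1 has algebraic multiplicity 2; rank(T − 1I) = 2, so geometric multiplicity = 1.
Geometric multiplicity < algebraic multiplicity, so T is not diagonalizable.

No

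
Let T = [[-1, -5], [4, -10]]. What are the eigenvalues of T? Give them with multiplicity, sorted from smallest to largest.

Characteristic polynomial: p(s) = s^2 + 11s + 30 = (s + 5)(s + 6).
Roots (with multiplicity): -6, -5.

-6, -5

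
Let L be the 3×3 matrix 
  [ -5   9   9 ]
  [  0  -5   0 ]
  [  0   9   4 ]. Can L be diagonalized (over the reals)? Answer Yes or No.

Characteristic polynomial: p(λ) = λ^3 + 6λ^2 - 15λ - 100 = (λ - 4)(λ + 5)^2.
λ = -5 has algebraic multiplicity 2; rank(L + 5I) = 1, so geometric multiplicity = 2.
Every eigenvalue has geometric = algebraic multiplicity, so L is diagonalizable.

Yes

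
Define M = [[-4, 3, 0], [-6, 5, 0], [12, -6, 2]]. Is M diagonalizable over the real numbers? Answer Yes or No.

Yes

Characteristic polynomial: p(r) = r^3 - 3r^2 + 4 = (r - 2)^2(r + 1).
r = 2 has algebraic multiplicity 2; rank(M − 2I) = 1, so geometric multiplicity = 2.
Every eigenvalue has geometric = algebraic multiplicity, so M is diagonalizable.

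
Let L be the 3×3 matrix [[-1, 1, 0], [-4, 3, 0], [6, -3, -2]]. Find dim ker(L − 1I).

L − 1I = [[-2, 1, 0], [-4, 2, 0], [6, -3, -3]].
This matrix has rank 2, so its null space has dimension 3 − 2 = 1.

1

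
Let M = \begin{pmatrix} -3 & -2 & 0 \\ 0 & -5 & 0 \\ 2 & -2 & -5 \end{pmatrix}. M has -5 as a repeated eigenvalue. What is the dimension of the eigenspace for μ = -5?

M + 5I = [[2, -2, 0], [0, 0, 0], [2, -2, 0]].
This matrix has rank 1, so its null space has dimension 3 − 1 = 2.

2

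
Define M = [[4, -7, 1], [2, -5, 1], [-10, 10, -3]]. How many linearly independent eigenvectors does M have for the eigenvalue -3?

M + 3I = [[7, -7, 1], [2, -2, 1], [-10, 10, 0]].
This matrix has rank 2, so its null space has dimension 3 − 2 = 1.

1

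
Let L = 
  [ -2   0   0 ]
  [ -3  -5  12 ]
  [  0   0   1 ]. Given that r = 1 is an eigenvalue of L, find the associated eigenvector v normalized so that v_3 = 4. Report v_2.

8

L − 1I = [[-3, 0, 0], [-3, -6, 12], [0, 0, 0]].
Solving (L − 1I)v = 0 gives the eigenspace spanned by (0, 8, 4).
With v_3 = 4, v = (0, 8, 4), so v_2 = 8.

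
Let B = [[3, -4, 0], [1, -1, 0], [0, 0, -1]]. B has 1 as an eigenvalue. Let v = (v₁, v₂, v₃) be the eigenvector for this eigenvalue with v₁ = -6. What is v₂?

-3

B − 1I = [[2, -4, 0], [1, -2, 0], [0, 0, -2]].
Solving (B − 1I)v = 0 gives the eigenspace spanned by (-6, -3, 0).
With v₁ = -6, v = (-6, -3, 0), so v₂ = -3.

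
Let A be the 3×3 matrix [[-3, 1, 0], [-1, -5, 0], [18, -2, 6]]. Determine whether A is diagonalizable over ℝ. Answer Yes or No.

No

Characteristic polynomial: p(s) = s^3 + 2s^2 - 32s - 96 = (s - 6)(s + 4)^2.
s = -4 has algebraic multiplicity 2; rank(A + 4I) = 2, so geometric multiplicity = 1.
Geometric multiplicity < algebraic multiplicity, so A is not diagonalizable.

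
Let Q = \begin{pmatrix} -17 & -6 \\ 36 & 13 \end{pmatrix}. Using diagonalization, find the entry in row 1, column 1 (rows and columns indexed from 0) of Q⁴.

Characteristic polynomial: t^2 + 4t - 5 = (t - 1)(t + 5), so the eigenvalues are -5, 1.
t=1: eigenvector (1, -3).
t=-5: eigenvector (1, -2).
P = [[1, 1], [-3, -2]], D = diag(1, -5), P⁻¹ = [[-2, -1], [3, 1]].
Q⁴ = P·diag(1, 625)·P⁻¹ = [[1873, 624], [-3744, -1247]].
The requested entry is -1247.

-1247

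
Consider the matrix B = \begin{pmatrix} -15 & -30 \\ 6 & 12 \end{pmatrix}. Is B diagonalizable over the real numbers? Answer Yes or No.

Characteristic polynomial: p(λ) = λ^2 + 3λ = λ(λ + 3).
All 2 eigenvalues are distinct, so B is diagonalizable.

Yes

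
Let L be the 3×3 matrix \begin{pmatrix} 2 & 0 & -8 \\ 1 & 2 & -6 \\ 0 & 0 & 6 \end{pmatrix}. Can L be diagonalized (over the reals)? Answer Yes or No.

Characteristic polynomial: p(λ) = λ^3 - 10λ^2 + 28λ - 24 = (λ - 6)(λ - 2)^2.
λ = 2 has algebraic multiplicity 2; rank(L − 2I) = 2, so geometric multiplicity = 1.
Geometric multiplicity < algebraic multiplicity, so L is not diagonalizable.

No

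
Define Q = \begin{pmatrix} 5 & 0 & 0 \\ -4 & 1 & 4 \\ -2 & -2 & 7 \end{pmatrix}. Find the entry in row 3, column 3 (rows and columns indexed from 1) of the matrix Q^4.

1169

Characteristic polynomial: λ^3 - 13λ^2 + 55λ - 75 = (λ - 5)^2(λ - 3), so the eigenvalues are 3, 5, 5.
λ=5: eigenvector (1, 0, 1).
λ=5: eigenvector (0, 1, 1).
λ=3: eigenvector (0, -2, -1).
P = [[1, 0, 0], [0, 1, -2], [1, 1, -1]], D = diag(5, 5, 3), P⁻¹ = [[1, 0, 0], [-2, -1, 2], [-1, -1, 1]].
Q⁴ = P·diag(625, 625, 81)·P⁻¹ = [[625, 0, 0], [-1088, -463, 1088], [-544, -544, 1169]].
The requested entry is 1169.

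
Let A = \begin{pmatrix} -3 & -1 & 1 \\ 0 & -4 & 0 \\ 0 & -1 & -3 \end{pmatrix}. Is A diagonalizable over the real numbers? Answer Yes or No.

Characteristic polynomial: p(μ) = μ^3 + 10μ^2 + 33μ + 36 = (μ + 3)^2(μ + 4).
μ = -3 has algebraic multiplicity 2; rank(A + 3I) = 2, so geometric multiplicity = 1.
Geometric multiplicity < algebraic multiplicity, so A is not diagonalizable.

No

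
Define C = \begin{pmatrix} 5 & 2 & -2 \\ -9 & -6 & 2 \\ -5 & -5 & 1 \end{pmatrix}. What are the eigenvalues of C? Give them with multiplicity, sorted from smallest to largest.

Characteristic polynomial: p(μ) = μ^3 - 13μ + 12 = (μ - 3)(μ - 1)(μ + 4).
Roots (with multiplicity): -4, 1, 3.

-4, 1, 3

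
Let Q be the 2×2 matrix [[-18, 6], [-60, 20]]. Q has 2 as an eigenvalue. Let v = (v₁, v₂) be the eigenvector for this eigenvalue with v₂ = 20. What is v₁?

6

Q − 2I = [[-20, 6], [-60, 18]].
Solving (Q − 2I)v = 0 gives the eigenspace spanned by (6, 20).
With v₂ = 20, v = (6, 20), so v₁ = 6.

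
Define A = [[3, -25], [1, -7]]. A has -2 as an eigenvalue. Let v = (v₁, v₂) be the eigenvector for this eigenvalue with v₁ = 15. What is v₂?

3

A + 2I = [[5, -25], [1, -5]].
Solving (A + 2I)v = 0 gives the eigenspace spanned by (15, 3).
With v₁ = 15, v = (15, 3), so v₂ = 3.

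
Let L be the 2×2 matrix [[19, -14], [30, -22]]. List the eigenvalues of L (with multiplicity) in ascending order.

Characteristic polynomial: p(s) = s^2 + 3s + 2 = (s + 1)(s + 2).
Roots (with multiplicity): -2, -1.

-2, -1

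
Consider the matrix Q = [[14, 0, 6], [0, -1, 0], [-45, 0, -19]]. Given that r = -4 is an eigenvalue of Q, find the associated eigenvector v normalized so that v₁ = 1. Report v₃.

-3

Q + 4I = [[18, 0, 6], [0, 3, 0], [-45, 0, -15]].
Solving (Q + 4I)v = 0 gives the eigenspace spanned by (1, 0, -3).
With v₁ = 1, v = (1, 0, -3), so v₃ = -3.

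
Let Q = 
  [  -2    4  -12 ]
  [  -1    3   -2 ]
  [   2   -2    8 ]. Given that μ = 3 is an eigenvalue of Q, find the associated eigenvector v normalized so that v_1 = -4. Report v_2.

Q − 3I = [[-5, 4, -12], [-1, 0, -2], [2, -2, 5]].
Solving (Q − 3I)v = 0 gives the eigenspace spanned by (-4, 1, 2).
With v_1 = -4, v = (-4, 1, 2), so v_2 = 1.

1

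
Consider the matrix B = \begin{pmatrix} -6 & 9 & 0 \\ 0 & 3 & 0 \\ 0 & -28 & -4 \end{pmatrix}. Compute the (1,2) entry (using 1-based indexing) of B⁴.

-1215

Characteristic polynomial: λ^3 + 7λ^2 - 6λ - 72 = (λ - 3)(λ + 4)(λ + 6), so the eigenvalues are -6, -4, 3.
λ=-6: eigenvector (1, 0, 0).
λ=3: eigenvector (1, 1, -4).
λ=-4: eigenvector (0, 0, 1).
P = [[1, 1, 0], [0, 1, 0], [0, -4, 1]], D = diag(-6, 3, -4), P⁻¹ = [[1, -1, 0], [0, 1, 0], [0, 4, 1]].
B⁴ = P·diag(1296, 81, 256)·P⁻¹ = [[1296, -1215, 0], [0, 81, 0], [0, 700, 256]].
The requested entry is -1215.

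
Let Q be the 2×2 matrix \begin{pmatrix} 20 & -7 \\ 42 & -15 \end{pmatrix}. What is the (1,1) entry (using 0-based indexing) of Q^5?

Characteristic polynomial: s^2 - 5s - 6 = (s - 6)(s + 1), so the eigenvalues are -1, 6.
s=-1: eigenvector (1, 3).
s=6: eigenvector (-1, -2).
P = [[1, -1], [3, -2]], D = diag(-1, 6), P⁻¹ = [[-2, 1], [-3, 1]].
Q⁵ = P·diag(-1, 7776)·P⁻¹ = [[23330, -7777], [46662, -15555]].
The requested entry is -15555.

-15555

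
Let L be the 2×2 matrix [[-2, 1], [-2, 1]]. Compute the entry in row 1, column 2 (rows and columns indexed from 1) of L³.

1

Characteristic polynomial: μ^2 + μ = μ(μ + 1), so the eigenvalues are -1, 0.
μ=-1: eigenvector (1, 1).
μ=0: eigenvector (1, 2).
P = [[1, 1], [1, 2]], D = diag(-1, 0), P⁻¹ = [[2, -1], [-1, 1]].
L³ = P·diag(-1, 0)·P⁻¹ = [[-2, 1], [-2, 1]].
The requested entry is 1.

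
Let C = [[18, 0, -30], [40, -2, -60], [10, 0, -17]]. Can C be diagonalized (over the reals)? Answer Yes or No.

Yes

Characteristic polynomial: p(r) = r^3 + r^2 - 8r - 12 = (r - 3)(r + 2)^2.
r = -2 has algebraic multiplicity 2; rank(C + 2I) = 1, so geometric multiplicity = 2.
Every eigenvalue has geometric = algebraic multiplicity, so C is diagonalizable.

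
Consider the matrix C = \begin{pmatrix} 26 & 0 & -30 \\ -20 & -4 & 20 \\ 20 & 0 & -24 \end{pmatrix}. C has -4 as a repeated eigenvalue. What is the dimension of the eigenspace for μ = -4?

C + 4I = [[30, 0, -30], [-20, 0, 20], [20, 0, -20]].
This matrix has rank 1, so its null space has dimension 3 − 1 = 2.

2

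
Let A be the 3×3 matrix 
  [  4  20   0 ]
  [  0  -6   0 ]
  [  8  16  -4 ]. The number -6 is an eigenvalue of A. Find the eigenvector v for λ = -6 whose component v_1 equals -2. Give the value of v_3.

A + 6I = [[10, 20, 0], [0, 0, 0], [8, 16, 2]].
Solving (A + 6I)v = 0 gives the eigenspace spanned by (-2, 1, 0).
With v_1 = -2, v = (-2, 1, 0), so v_3 = 0.

0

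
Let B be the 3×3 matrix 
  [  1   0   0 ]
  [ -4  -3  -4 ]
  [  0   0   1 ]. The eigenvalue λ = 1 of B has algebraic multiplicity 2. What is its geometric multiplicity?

2

B − 1I = [[0, 0, 0], [-4, -4, -4], [0, 0, 0]].
This matrix has rank 1, so its null space has dimension 3 − 1 = 2.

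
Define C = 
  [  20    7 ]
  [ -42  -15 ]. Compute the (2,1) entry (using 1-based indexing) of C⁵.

Characteristic polynomial: t^2 - 5t - 6 = (t - 6)(t + 1), so the eigenvalues are -1, 6.
t=6: eigenvector (1, -2).
t=-1: eigenvector (-1, 3).
P = [[1, -1], [-2, 3]], D = diag(6, -1), P⁻¹ = [[3, 1], [2, 1]].
C⁵ = P·diag(7776, -1)·P⁻¹ = [[23330, 7777], [-46662, -15555]].
The requested entry is -46662.

-46662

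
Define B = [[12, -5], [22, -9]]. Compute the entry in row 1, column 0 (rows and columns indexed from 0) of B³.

Characteristic polynomial: r^2 - 3r + 2 = (r - 2)(r - 1), so the eigenvalues are 1, 2.
r=2: eigenvector (1, 2).
r=1: eigenvector (5, 11).
P = [[1, 5], [2, 11]], D = diag(2, 1), P⁻¹ = [[11, -5], [-2, 1]].
B³ = P·diag(8, 1)·P⁻¹ = [[78, -35], [154, -69]].
The requested entry is 154.

154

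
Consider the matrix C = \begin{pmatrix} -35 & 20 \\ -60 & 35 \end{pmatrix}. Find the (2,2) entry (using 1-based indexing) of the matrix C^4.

625

Characteristic polynomial: r^2 - 25 = (r - 5)(r + 5), so the eigenvalues are -5, 5.
r=-5: eigenvector (-2, -3).
r=5: eigenvector (1, 2).
P = [[-2, 1], [-3, 2]], D = diag(-5, 5), P⁻¹ = [[-2, 1], [-3, 2]].
C⁴ = P·diag(625, 625)·P⁻¹ = [[625, 0], [0, 625]].
The requested entry is 625.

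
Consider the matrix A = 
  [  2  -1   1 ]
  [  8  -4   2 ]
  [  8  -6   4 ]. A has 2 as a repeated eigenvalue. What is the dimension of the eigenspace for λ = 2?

A − 2I = [[0, -1, 1], [8, -6, 2], [8, -6, 2]].
This matrix has rank 2, so its null space has dimension 3 − 2 = 1.

1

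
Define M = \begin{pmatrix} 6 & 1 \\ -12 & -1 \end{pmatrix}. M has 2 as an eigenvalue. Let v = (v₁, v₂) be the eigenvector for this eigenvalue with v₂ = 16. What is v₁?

-4

M − 2I = [[4, 1], [-12, -3]].
Solving (M − 2I)v = 0 gives the eigenspace spanned by (-4, 16).
With v₂ = 16, v = (-4, 16), so v₁ = -4.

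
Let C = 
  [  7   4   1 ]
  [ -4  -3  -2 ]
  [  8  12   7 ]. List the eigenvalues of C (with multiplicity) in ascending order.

Characteristic polynomial: p(s) = s^3 - 11s^2 + 39s - 45 = (s - 5)(s - 3)^2.
Roots (with multiplicity): 3, 3, 5.

3, 3, 5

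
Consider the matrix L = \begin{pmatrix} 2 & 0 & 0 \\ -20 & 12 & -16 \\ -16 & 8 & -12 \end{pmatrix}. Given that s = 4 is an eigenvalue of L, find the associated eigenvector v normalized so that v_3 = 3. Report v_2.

6

L − 4I = [[-2, 0, 0], [-20, 8, -16], [-16, 8, -16]].
Solving (L − 4I)v = 0 gives the eigenspace spanned by (0, 6, 3).
With v_3 = 3, v = (0, 6, 3), so v_2 = 6.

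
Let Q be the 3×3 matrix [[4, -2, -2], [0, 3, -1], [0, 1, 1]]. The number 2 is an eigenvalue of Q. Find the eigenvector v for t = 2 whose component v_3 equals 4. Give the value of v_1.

Q − 2I = [[2, -2, -2], [0, 1, -1], [0, 1, -1]].
Solving (Q − 2I)v = 0 gives the eigenspace spanned by (8, 4, 4).
With v_3 = 4, v = (8, 4, 4), so v_1 = 8.

8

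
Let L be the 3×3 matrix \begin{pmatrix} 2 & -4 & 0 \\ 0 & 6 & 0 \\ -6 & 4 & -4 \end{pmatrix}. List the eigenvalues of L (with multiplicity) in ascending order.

Characteristic polynomial: p(s) = s^3 - 4s^2 - 20s + 48 = (s - 6)(s - 2)(s + 4).
Roots (with multiplicity): -4, 2, 6.

-4, 2, 6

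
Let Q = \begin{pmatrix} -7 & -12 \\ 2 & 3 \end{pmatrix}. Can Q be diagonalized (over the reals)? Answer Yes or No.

Yes

Characteristic polynomial: p(t) = t^2 + 4t + 3 = (t + 1)(t + 3).
All 2 eigenvalues are distinct, so Q is diagonalizable.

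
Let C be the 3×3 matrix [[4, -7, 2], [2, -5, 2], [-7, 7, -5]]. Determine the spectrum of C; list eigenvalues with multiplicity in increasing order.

-5, -3, 2

Characteristic polynomial: p(r) = r^3 + 6r^2 - r - 30 = (r - 2)(r + 3)(r + 5).
Roots (with multiplicity): -5, -3, 2.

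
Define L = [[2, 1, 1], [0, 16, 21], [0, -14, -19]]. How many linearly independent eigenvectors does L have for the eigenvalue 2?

1

L − 2I = [[0, 1, 1], [0, 14, 21], [0, -14, -21]].
This matrix has rank 2, so its null space has dimension 3 − 2 = 1.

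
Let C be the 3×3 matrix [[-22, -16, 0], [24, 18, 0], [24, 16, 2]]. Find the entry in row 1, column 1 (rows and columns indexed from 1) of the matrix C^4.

3856

Characteristic polynomial: μ^3 + 2μ^2 - 20μ + 24 = (μ - 2)^2(μ + 6), so the eigenvalues are -6, 2, 2.
μ=-6: eigenvector (1, -1, -1).
μ=2: eigenvector (-2, 3, 0).
μ=2: eigenvector (0, 0, 1).
P = [[1, -2, 0], [-1, 3, 0], [-1, 0, 1]], D = diag(-6, 2, 2), P⁻¹ = [[3, 2, 0], [1, 1, 0], [3, 2, 1]].
C⁴ = P·diag(1296, 16, 16)·P⁻¹ = [[3856, 2560, 0], [-3840, -2544, 0], [-3840, -2560, 16]].
The requested entry is 3856.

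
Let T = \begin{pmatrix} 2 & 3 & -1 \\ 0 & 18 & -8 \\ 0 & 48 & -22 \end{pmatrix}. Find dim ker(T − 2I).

T − 2I = [[0, 3, -1], [0, 16, -8], [0, 48, -24]].
This matrix has rank 2, so its null space has dimension 3 − 2 = 1.

1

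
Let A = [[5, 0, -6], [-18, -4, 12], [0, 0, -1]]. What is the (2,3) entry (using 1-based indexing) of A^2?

48

Characteristic polynomial: r^3 - 21r - 20 = (r - 5)(r + 1)(r + 4), so the eigenvalues are -4, -1, 5.
r=5: eigenvector (1, -2, 0).
r=-4: eigenvector (0, 1, 0).
r=-1: eigenvector (1, -2, 1).
P = [[1, 0, 1], [-2, 1, -2], [0, 0, 1]], D = diag(5, -4, -1), P⁻¹ = [[1, 0, -1], [2, 1, 0], [0, 0, 1]].
A² = P·diag(25, 16, 1)·P⁻¹ = [[25, 0, -24], [-18, 16, 48], [0, 0, 1]].
The requested entry is 48.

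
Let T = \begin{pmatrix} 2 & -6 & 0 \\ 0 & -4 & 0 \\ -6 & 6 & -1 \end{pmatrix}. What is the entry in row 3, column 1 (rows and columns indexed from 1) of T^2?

-6

Characteristic polynomial: λ^3 + 3λ^2 - 6λ - 8 = (λ - 2)(λ + 1)(λ + 4), so the eigenvalues are -4, -1, 2.
λ=-4: eigenvector (1, 1, 0).
λ=2: eigenvector (1, 0, -2).
λ=-1: eigenvector (0, 0, 1).
P = [[1, 1, 0], [1, 0, 0], [0, -2, 1]], D = diag(-4, 2, -1), P⁻¹ = [[0, 1, 0], [1, -1, 0], [2, -2, 1]].
T² = P·diag(16, 4, 1)·P⁻¹ = [[4, 12, 0], [0, 16, 0], [-6, 6, 1]].
The requested entry is -6.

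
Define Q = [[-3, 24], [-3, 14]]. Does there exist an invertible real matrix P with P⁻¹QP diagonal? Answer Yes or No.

Yes

Characteristic polynomial: p(r) = r^2 - 11r + 30 = (r - 6)(r - 5).
All 2 eigenvalues are distinct, so Q is diagonalizable.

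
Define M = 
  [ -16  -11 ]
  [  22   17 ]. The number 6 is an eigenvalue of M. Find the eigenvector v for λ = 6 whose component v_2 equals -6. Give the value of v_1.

3

M − 6I = [[-22, -11], [22, 11]].
Solving (M − 6I)v = 0 gives the eigenspace spanned by (3, -6).
With v_2 = -6, v = (3, -6), so v_1 = 3.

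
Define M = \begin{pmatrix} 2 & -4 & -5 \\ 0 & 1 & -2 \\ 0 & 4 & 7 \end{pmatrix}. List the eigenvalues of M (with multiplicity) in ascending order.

2, 3, 5

Characteristic polynomial: p(λ) = λ^3 - 10λ^2 + 31λ - 30 = (λ - 5)(λ - 3)(λ - 2).
Roots (with multiplicity): 2, 3, 5.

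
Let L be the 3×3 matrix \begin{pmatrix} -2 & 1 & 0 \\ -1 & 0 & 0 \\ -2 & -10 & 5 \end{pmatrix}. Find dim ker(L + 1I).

L + 1I = [[-1, 1, 0], [-1, 1, 0], [-2, -10, 6]].
This matrix has rank 2, so its null space has dimension 3 − 2 = 1.

1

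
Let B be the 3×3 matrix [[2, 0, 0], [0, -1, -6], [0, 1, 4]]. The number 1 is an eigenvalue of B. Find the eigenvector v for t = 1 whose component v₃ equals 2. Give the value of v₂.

B − 1I = [[1, 0, 0], [0, -2, -6], [0, 1, 3]].
Solving (B − 1I)v = 0 gives the eigenspace spanned by (0, -6, 2).
With v₃ = 2, v = (0, -6, 2), so v₂ = -6.

-6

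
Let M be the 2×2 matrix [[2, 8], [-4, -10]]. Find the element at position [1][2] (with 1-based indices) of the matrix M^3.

Characteristic polynomial: r^2 + 8r + 12 = (r + 2)(r + 6), so the eigenvalues are -6, -2.
r=-2: eigenvector (2, -1).
r=-6: eigenvector (-1, 1).
P = [[2, -1], [-1, 1]], D = diag(-2, -6), P⁻¹ = [[1, 1], [1, 2]].
M³ = P·diag(-8, -216)·P⁻¹ = [[200, 416], [-208, -424]].
The requested entry is 416.

416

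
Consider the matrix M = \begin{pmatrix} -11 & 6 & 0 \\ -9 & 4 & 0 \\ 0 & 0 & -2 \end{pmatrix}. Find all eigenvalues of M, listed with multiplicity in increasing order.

-5, -2, -2

Characteristic polynomial: p(λ) = λ^3 + 9λ^2 + 24λ + 20 = (λ + 2)^2(λ + 5).
Roots (with multiplicity): -5, -2, -2.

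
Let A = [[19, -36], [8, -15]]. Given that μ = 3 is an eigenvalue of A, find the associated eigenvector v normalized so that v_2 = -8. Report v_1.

-18

A − 3I = [[16, -36], [8, -18]].
Solving (A − 3I)v = 0 gives the eigenspace spanned by (-18, -8).
With v_2 = -8, v = (-18, -8), so v_1 = -18.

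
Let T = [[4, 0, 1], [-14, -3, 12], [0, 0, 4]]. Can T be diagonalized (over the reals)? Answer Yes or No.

Characteristic polynomial: p(μ) = μ^3 - 5μ^2 - 8μ + 48 = (μ - 4)^2(μ + 3).
μ = 4 has algebraic multiplicity 2; rank(T − 4I) = 2, so geometric multiplicity = 1.
Geometric multiplicity < algebraic multiplicity, so T is not diagonalizable.

No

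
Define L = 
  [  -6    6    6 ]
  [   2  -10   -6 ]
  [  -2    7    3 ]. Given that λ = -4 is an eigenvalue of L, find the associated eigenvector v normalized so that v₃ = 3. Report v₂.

-3

L + 4I = [[-2, 6, 6], [2, -6, -6], [-2, 7, 7]].
Solving (L + 4I)v = 0 gives the eigenspace spanned by (0, -3, 3).
With v₃ = 3, v = (0, -3, 3), so v₂ = -3.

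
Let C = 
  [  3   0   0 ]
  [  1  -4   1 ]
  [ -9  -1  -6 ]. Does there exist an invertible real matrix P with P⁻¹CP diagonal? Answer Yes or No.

No

Characteristic polynomial: p(μ) = μ^3 + 7μ^2 - 5μ - 75 = (μ - 3)(μ + 5)^2.
μ = -5 has algebraic multiplicity 2; rank(C + 5I) = 2, so geometric multiplicity = 1.
Geometric multiplicity < algebraic multiplicity, so C is not diagonalizable.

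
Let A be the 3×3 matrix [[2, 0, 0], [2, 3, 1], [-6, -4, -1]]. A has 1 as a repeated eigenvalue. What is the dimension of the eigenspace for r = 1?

A − 1I = [[1, 0, 0], [2, 2, 1], [-6, -4, -2]].
This matrix has rank 2, so its null space has dimension 3 − 2 = 1.

1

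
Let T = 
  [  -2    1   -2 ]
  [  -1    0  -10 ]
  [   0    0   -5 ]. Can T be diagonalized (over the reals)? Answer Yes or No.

No

Characteristic polynomial: p(λ) = λ^3 + 7λ^2 + 11λ + 5 = (λ + 1)^2(λ + 5).
λ = -1 has algebraic multiplicity 2; rank(T + 1I) = 2, so geometric multiplicity = 1.
Geometric multiplicity < algebraic multiplicity, so T is not diagonalizable.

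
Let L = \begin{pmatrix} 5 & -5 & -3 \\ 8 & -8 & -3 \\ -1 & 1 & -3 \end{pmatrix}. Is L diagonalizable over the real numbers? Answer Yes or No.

Characteristic polynomial: p(μ) = μ^3 + 6μ^2 + 9μ = μ(μ + 3)^2.
μ = -3 has algebraic multiplicity 2; rank(L + 3I) = 2, so geometric multiplicity = 1.
Geometric multiplicity < algebraic multiplicity, so L is not diagonalizable.

No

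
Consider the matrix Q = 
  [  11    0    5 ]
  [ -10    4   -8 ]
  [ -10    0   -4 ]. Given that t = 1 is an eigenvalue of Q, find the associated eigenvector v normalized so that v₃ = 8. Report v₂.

Q − 1I = [[10, 0, 5], [-10, 3, -8], [-10, 0, -5]].
Solving (Q − 1I)v = 0 gives the eigenspace spanned by (-4, 8, 8).
With v₃ = 8, v = (-4, 8, 8), so v₂ = 8.

8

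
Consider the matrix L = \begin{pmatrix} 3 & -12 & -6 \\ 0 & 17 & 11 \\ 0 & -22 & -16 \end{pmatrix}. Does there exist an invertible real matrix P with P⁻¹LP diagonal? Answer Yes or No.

Characteristic polynomial: p(μ) = μ^3 - 4μ^2 - 27μ + 90 = (μ - 6)(μ - 3)(μ + 5).
All 3 eigenvalues are distinct, so L is diagonalizable.

Yes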